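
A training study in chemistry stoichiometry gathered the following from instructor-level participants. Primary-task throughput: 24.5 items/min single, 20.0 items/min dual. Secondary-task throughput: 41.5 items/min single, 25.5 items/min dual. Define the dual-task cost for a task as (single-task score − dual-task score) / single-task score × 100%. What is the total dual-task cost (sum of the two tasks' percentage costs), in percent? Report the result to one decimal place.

Primary cost = (24.5 − 20.0) / 24.5 × 100% = 18.3673%.
Secondary cost = (41.5 − 25.5) / 41.5 × 100% = 38.5542%.
Total = 18.3673% + 38.5542% = 56.9215% ≈ 56.9%.

56.9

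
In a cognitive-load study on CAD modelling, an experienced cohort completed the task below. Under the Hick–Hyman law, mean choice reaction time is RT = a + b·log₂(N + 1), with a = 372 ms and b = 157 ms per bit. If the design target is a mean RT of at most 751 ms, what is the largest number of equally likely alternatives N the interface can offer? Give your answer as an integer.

Set 372 + 157·log₂(N + 1) ≤ 751.
log₂(N + 1) ≤ (751 − 372) / 157 = 2.4140.
N + 1 ≤ 2^2.4140 = 5.3295.
N ≤ 4.3295, so the largest integer N is 4.

4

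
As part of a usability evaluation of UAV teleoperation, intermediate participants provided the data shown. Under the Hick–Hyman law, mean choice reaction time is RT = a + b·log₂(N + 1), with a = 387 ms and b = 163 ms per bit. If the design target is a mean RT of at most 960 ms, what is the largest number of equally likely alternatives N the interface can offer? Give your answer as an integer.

10

Set 387 + 163·log₂(N + 1) ≤ 960.
log₂(N + 1) ≤ (960 − 387) / 163 = 3.5153.
N + 1 ≤ 2^3.5153 = 11.4343.
N ≤ 10.4343, so the largest integer N is 10.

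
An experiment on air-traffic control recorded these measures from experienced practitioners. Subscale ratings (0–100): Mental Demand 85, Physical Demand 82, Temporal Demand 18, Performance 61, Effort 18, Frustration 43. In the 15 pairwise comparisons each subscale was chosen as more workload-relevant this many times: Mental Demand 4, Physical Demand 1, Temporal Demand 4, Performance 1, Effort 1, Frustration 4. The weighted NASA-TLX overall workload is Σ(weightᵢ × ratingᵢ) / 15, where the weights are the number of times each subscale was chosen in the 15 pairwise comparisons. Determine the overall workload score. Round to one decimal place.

The tallies are the weights (they sum to 15).
Weighted sum = 4·85 + 1·82 + 4·18 + 1·61 + 1·18 + 4·43
            = 340 + 82 + 72 + 61 + 18 + 172 = 745.
Overall workload = 745 / 15 = 49.6667 ≈ 49.7.

49.7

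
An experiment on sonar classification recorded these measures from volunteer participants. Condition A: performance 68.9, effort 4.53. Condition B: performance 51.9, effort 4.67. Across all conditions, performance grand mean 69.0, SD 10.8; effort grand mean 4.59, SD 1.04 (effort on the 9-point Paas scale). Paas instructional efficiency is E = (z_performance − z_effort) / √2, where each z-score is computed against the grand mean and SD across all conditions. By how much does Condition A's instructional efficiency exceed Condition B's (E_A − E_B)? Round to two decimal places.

1.21

Condition A: z_P = (68.9 − 69.0)/10.8 = -0.0093; z_E = (4.53 − 4.59)/1.04 = -0.0577; E_A = (-0.0093 − (-0.0577))/√2 = 0.0342.
Condition B: z_P = (51.9 − 69.0)/10.8 = -1.5833; z_E = (4.67 − 4.59)/1.04 = 0.0769; E_B = (-1.5833 − 0.0769)/√2 = -1.1739.
E_A − E_B = 0.0342 − (-1.1739) = 1.2081 ≈ 1.21.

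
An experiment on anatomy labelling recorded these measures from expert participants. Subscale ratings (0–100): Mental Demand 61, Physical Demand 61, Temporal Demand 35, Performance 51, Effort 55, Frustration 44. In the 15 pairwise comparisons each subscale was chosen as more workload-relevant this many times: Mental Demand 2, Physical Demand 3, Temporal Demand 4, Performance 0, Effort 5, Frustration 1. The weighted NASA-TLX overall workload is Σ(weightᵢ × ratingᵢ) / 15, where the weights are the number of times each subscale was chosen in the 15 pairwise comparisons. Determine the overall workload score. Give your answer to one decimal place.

The tallies are the weights (they sum to 15).
Weighted sum = 2·61 + 3·61 + 4·35 + 0·51 + 5·55 + 1·44
            = 122 + 183 + 140 + 0 + 275 + 44 = 764.
Overall workload = 764 / 15 = 50.9333 ≈ 50.9.

50.9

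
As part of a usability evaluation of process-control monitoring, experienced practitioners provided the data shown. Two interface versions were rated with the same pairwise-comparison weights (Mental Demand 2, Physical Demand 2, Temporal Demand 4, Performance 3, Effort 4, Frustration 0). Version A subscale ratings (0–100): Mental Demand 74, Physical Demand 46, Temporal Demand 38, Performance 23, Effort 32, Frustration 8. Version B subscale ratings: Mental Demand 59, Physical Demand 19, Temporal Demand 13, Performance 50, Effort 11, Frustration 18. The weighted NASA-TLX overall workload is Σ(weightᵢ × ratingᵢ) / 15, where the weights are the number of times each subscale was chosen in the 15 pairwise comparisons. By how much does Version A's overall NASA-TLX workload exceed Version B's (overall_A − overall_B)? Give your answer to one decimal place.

Version A weighted sum = 2·74 + 2·46 + 4·38 + 3·23 + 4·32 + 0·8 = 148 + 92 + 152 + 69 + 128 + 0 = 589; overall_A = 589/15 = 39.2667.
Version B weighted sum = 2·59 + 2·19 + 4·13 + 3·50 + 4·11 + 0·18 = 118 + 38 + 52 + 150 + 44 + 0 = 402; overall_B = 402/15 = 26.8000.
Difference = 39.2667 − 26.8000 = 12.4667 ≈ 12.5.

12.5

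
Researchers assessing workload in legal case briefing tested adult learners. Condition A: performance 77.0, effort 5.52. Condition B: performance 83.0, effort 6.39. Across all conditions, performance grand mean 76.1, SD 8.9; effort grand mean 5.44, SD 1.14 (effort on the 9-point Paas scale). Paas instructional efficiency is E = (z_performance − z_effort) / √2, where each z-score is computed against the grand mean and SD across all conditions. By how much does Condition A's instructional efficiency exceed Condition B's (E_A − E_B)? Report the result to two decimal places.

0.06

Condition A: z_P = (77.0 − 76.1)/8.9 = 0.1011; z_E = (5.52 − 5.44)/1.14 = 0.0702; E_A = (0.1011 − 0.0702)/√2 = 0.0218.
Condition B: z_P = (83.0 − 76.1)/8.9 = 0.7753; z_E = (6.39 − 5.44)/1.14 = 0.8333; E_B = (0.7753 − 0.8333)/√2 = -0.0410.
E_A − E_B = 0.0218 − (-0.0410) = 0.0628 ≈ 0.06.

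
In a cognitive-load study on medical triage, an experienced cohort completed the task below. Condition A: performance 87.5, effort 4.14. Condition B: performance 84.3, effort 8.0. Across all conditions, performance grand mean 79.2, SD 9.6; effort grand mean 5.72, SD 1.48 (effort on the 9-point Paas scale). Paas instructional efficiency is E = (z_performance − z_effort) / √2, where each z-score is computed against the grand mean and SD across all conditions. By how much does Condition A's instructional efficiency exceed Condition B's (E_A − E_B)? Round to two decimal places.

2.08

Condition A: z_P = (87.5 − 79.2)/9.6 = 0.8646; z_E = (4.14 − 5.72)/1.48 = -1.0676; E_A = (0.8646 − (-1.0676))/√2 = 1.3663.
Condition B: z_P = (84.3 − 79.2)/9.6 = 0.5312; z_E = (8.0 − 5.72)/1.48 = 1.5405; E_B = (0.5312 − 1.5405)/√2 = -0.7137.
E_A − E_B = 1.3663 − (-0.7137) = 2.0800 ≈ 2.08.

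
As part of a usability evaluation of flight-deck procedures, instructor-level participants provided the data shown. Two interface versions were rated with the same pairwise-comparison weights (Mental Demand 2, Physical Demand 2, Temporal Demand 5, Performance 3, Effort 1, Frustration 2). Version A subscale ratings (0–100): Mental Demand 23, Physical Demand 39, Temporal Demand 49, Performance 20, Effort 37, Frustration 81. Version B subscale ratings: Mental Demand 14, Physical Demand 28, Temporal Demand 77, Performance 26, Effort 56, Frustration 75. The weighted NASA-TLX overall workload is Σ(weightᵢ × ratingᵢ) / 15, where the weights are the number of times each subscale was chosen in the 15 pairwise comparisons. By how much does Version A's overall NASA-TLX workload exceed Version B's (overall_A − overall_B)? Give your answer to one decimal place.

-8.3

Version A weighted sum = 2·23 + 2·39 + 5·49 + 3·20 + 1·37 + 2·81 = 46 + 78 + 245 + 60 + 37 + 162 = 628; overall_A = 628/15 = 41.8667.
Version B weighted sum = 2·14 + 2·28 + 5·77 + 3·26 + 1·56 + 2·75 = 28 + 56 + 385 + 78 + 56 + 150 = 753; overall_B = 753/15 = 50.2000.
Difference = 41.8667 − 50.2000 = -8.3333 ≈ -8.3.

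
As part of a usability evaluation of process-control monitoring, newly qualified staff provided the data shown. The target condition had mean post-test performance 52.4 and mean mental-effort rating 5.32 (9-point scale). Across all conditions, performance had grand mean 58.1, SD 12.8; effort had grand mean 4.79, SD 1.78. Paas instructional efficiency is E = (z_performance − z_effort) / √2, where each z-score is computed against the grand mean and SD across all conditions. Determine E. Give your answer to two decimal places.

z_performance = (52.4 − 58.1) / 12.8 = -5.7000 / 12.8 = -0.4453.
z_effort = (5.32 − 4.79) / 1.78 = 0.5300 / 1.78 = 0.2978.
z_P − z_E = -0.4453 − 0.2978 = -0.7431.
E = -0.7431 / √2 = -0.7431 / 1.41421 = -0.5255 ≈ -0.53.

-0.53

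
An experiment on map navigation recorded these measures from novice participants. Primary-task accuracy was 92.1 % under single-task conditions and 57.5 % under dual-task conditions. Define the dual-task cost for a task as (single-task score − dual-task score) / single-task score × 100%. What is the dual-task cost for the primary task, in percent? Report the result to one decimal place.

37.6

Cost = (92.1 − 57.5) / 92.1 × 100%
     = 34.6000 / 92.1 × 100% = 37.5679%.
≈ 37.6%.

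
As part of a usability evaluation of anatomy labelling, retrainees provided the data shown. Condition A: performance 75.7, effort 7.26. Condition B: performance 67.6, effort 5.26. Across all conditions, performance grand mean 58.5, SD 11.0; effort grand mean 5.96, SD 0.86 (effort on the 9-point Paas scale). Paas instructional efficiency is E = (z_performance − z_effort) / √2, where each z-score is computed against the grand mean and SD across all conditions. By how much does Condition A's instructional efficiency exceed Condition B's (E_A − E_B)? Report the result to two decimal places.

-1.12

Condition A: z_P = (75.7 − 58.5)/11.0 = 1.5636; z_E = (7.26 − 5.96)/0.86 = 1.5116; E_A = (1.5636 − 1.5116)/√2 = 0.0368.
Condition B: z_P = (67.6 − 58.5)/11.0 = 0.8273; z_E = (5.26 − 5.96)/0.86 = -0.8140; E_B = (0.8273 − (-0.8140))/√2 = 1.1606.
E_A − E_B = 0.0368 − 1.1606 = -1.1238 ≈ -1.12.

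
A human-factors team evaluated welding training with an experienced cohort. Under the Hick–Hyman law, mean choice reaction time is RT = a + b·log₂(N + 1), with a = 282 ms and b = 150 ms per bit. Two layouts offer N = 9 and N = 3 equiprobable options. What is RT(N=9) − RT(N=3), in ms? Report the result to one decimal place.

RT(9) = 282 + 150·log₂(10) = 282 + 150·3.3219 = 780.2850 ms.
RT(3) = 282 + 150·log₂(4) = 282 + 150·2.0000 = 582.0000 ms.
Difference = 780.2850 − 582.0000 = 198.2850 ≈ 198.3 ms.

198.3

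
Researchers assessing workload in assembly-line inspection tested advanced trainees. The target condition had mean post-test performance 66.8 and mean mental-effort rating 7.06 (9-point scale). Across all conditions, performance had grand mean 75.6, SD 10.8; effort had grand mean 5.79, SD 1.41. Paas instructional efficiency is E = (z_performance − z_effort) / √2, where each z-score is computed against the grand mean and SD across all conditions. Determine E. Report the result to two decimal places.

z_performance = (66.8 − 75.6) / 10.8 = -8.8000 / 10.8 = -0.8148.
z_effort = (7.06 − 5.79) / 1.41 = 1.2700 / 1.41 = 0.9007.
z_P − z_E = -0.8148 − 0.9007 = -1.7155.
E = -1.7155 / √2 = -1.7155 / 1.41421 = -1.2130 ≈ -1.21.

-1.21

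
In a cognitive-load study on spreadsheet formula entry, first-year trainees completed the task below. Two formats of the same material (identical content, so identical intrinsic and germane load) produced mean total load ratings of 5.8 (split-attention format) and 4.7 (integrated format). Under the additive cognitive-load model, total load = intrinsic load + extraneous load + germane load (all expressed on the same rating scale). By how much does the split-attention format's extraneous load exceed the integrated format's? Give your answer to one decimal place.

1.1

Intrinsic and germane load are equal across formats, so the difference in total load equals the difference in extraneous load.
Extraneous-load difference = 5.8 − 4.7 = 1.1.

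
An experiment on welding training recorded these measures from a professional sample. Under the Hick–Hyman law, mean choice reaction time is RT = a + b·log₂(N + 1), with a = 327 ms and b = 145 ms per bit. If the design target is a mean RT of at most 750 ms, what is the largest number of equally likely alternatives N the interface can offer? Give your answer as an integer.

Set 327 + 145·log₂(N + 1) ≤ 750.
log₂(N + 1) ≤ (750 − 327) / 145 = 2.9172.
N + 1 ≤ 2^2.9172 = 7.5538.
N ≤ 6.5538, so the largest integer N is 6.

6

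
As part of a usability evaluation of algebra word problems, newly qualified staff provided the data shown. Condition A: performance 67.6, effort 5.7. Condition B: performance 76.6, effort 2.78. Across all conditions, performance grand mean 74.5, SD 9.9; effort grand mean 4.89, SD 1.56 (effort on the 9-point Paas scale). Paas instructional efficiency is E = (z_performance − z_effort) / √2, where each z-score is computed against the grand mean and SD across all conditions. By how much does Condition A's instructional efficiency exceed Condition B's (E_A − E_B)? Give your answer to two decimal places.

-1.97

Condition A: z_P = (67.6 − 74.5)/9.9 = -0.6970; z_E = (5.7 − 4.89)/1.56 = 0.5192; E_A = (-0.6970 − 0.5192)/√2 = -0.8600.
Condition B: z_P = (76.6 − 74.5)/9.9 = 0.2121; z_E = (2.78 − 4.89)/1.56 = -1.3526; E_B = (0.2121 − (-1.3526))/√2 = 1.1064.
E_A − E_B = -0.8600 − 1.1064 = -1.9664 ≈ -1.97.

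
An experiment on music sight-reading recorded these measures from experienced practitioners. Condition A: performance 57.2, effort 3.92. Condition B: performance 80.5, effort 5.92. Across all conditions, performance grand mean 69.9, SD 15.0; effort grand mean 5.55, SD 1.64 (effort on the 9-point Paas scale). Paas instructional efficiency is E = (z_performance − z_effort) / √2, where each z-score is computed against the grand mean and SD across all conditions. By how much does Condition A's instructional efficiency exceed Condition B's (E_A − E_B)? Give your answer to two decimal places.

Condition A: z_P = (57.2 − 69.9)/15.0 = -0.8467; z_E = (3.92 − 5.55)/1.64 = -0.9939; E_A = (-0.8467 − (-0.9939))/√2 = 0.1041.
Condition B: z_P = (80.5 − 69.9)/15.0 = 0.7067; z_E = (5.92 − 5.55)/1.64 = 0.2256; E_B = (0.7067 − 0.2256)/√2 = 0.3402.
E_A − E_B = 0.1041 − 0.3402 = -0.2361 ≈ -0.24.

-0.24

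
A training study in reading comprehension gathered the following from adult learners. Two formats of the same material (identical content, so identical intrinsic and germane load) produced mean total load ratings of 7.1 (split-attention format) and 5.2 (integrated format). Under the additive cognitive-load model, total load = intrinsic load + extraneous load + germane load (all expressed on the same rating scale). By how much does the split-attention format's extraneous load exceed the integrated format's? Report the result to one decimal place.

Intrinsic and germane load are equal across formats, so the difference in total load equals the difference in extraneous load.
Extraneous-load difference = 7.1 − 5.2 = 1.9.

1.9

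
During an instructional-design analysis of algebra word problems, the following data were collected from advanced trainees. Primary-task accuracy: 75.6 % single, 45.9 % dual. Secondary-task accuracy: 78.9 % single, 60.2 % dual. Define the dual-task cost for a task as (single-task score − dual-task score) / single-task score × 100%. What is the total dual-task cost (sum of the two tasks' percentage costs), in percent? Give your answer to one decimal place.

63.0

Primary cost = (75.6 − 45.9) / 75.6 × 100% = 39.2857%.
Secondary cost = (78.9 − 60.2) / 78.9 × 100% = 23.7009%.
Total = 39.2857% + 23.7009% = 62.9866% ≈ 63.0%.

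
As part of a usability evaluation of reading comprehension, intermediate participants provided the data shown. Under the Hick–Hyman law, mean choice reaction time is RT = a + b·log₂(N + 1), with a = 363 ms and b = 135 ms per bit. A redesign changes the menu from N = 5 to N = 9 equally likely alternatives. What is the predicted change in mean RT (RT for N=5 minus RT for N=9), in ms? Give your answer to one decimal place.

RT(5) = 363 + 135·log₂(6) = 363 + 135·2.5850 = 711.9750 ms.
RT(9) = 363 + 135·log₂(10) = 363 + 135·3.3219 = 811.4565 ms.
Difference = 711.9750 − 811.4565 = -99.4815 ≈ -99.5 ms.

-99.5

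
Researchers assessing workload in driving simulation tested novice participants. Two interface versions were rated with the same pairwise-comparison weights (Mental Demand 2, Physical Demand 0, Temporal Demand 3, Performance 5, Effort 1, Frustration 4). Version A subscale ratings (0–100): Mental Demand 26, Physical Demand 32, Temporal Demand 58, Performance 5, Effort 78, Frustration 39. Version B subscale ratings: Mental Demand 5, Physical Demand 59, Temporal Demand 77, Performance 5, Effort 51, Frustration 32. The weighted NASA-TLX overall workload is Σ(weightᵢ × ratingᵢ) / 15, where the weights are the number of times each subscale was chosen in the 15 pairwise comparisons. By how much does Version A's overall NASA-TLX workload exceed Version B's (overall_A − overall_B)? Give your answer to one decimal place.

Version A weighted sum = 2·26 + 0·32 + 3·58 + 5·5 + 1·78 + 4·39 = 52 + 0 + 174 + 25 + 78 + 156 = 485; overall_A = 485/15 = 32.3333.
Version B weighted sum = 2·5 + 0·59 + 3·77 + 5·5 + 1·51 + 4·32 = 10 + 0 + 231 + 25 + 51 + 128 = 445; overall_B = 445/15 = 29.6667.
Difference = 32.3333 − 29.6667 = 2.6666 ≈ 2.7.

2.7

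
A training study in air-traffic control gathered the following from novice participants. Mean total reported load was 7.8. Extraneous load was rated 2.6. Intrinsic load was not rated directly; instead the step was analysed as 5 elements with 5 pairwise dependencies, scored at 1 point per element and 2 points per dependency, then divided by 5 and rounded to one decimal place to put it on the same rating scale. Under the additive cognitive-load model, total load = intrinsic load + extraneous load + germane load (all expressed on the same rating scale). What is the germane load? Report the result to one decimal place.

2.2

Intrinsic (element-interactivity): (5 × 1 + 5 × 2) / 5 = 15 / 5 = 3.0000 → 3.0.
germane load = total − intrinsic − extraneous
             = 7.8 − 3.0 − 2.6 = 2.2.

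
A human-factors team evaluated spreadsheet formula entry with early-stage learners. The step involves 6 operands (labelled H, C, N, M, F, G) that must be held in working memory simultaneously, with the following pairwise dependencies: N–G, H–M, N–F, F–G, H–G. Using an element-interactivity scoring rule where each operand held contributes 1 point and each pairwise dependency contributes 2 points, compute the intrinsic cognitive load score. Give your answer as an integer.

Count of operands held simultaneously: 6.
Count of pairwise dependencies listed: 5.
Element contribution: 6 × 1 = 6.
Interaction contribution: 5 × 2 = 10.
Intrinsic load = 6 + 10 = 16.

16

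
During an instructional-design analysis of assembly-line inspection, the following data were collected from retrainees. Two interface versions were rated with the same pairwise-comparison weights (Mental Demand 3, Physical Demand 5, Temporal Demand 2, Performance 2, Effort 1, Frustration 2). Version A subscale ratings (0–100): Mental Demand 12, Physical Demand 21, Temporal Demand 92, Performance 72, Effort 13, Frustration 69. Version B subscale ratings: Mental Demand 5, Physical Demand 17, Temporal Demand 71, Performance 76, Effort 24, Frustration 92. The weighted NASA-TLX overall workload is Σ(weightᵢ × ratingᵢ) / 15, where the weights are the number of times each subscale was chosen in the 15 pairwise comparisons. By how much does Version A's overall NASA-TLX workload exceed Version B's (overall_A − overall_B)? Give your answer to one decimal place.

1.2

Version A weighted sum = 3·12 + 5·21 + 2·92 + 2·72 + 1·13 + 2·69 = 36 + 105 + 184 + 144 + 13 + 138 = 620; overall_A = 620/15 = 41.3333.
Version B weighted sum = 3·5 + 5·17 + 2·71 + 2·76 + 1·24 + 2·92 = 15 + 85 + 142 + 152 + 24 + 184 = 602; overall_B = 602/15 = 40.1333.
Difference = 41.3333 − 40.1333 = 1.2000 ≈ 1.2.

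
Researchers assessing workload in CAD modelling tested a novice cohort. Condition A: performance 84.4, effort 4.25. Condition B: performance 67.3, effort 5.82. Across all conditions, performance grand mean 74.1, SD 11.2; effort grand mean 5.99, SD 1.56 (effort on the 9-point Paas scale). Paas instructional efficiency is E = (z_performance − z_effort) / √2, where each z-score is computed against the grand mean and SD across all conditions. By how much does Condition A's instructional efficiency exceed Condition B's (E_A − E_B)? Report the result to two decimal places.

1.79

Condition A: z_P = (84.4 − 74.1)/11.2 = 0.9196; z_E = (4.25 − 5.99)/1.56 = -1.1154; E_A = (0.9196 − (-1.1154))/√2 = 1.4390.
Condition B: z_P = (67.3 − 74.1)/11.2 = -0.6071; z_E = (5.82 − 5.99)/1.56 = -0.1090; E_B = (-0.6071 − (-0.1090))/√2 = -0.3522.
E_A − E_B = 1.4390 − (-0.3522) = 1.7912 ≈ 1.79.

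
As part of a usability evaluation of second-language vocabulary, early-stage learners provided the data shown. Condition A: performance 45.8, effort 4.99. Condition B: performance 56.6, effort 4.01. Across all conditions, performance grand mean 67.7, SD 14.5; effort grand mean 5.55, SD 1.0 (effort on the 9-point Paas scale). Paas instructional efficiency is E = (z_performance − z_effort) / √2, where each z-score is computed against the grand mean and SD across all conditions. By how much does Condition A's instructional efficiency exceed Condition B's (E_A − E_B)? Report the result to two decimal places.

Condition A: z_P = (45.8 − 67.7)/14.5 = -1.5103; z_E = (4.99 − 5.55)/1.0 = -0.5600; E_A = (-1.5103 − (-0.5600))/√2 = -0.6720.
Condition B: z_P = (56.6 − 67.7)/14.5 = -0.7655; z_E = (4.01 − 5.55)/1.0 = -1.5400; E_B = (-0.7655 − (-1.5400))/√2 = 0.5477.
E_A − E_B = -0.6720 − 0.5477 = -1.2197 ≈ -1.22.

-1.22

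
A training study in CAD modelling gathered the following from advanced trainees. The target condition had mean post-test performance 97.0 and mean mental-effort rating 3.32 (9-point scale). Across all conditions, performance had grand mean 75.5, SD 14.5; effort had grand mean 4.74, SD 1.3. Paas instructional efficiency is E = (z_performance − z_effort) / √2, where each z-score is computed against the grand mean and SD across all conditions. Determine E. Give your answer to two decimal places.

1.82

z_performance = (97.0 − 75.5) / 14.5 = 21.5000 / 14.5 = 1.4828.
z_effort = (3.32 − 4.74) / 1.3 = -1.4200 / 1.3 = -1.0923.
z_P − z_E = 1.4828 − (-1.0923) = 2.5751.
E = 2.5751 / √2 = 2.5751 / 1.41421 = 1.8209 ≈ 1.82.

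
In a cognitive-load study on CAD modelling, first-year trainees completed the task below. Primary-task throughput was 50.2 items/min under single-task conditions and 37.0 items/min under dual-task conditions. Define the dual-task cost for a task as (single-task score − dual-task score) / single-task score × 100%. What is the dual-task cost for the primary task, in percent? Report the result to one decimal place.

26.3

Cost = (50.2 − 37.0) / 50.2 × 100%
     = 13.2000 / 50.2 × 100% = 26.2948%.
≈ 26.3%.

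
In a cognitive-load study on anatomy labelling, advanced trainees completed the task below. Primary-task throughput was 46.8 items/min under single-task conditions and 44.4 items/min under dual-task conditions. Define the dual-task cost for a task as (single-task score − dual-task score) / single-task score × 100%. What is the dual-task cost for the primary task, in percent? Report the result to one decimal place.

Cost = (46.8 − 44.4) / 46.8 × 100%
     = 2.4000 / 46.8 × 100% = 5.1282%.
≈ 5.1%.

5.1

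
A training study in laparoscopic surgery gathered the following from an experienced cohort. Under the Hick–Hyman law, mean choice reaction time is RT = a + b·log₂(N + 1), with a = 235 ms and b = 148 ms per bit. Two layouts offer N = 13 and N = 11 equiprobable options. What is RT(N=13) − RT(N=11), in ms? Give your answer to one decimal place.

RT(13) = 235 + 148·log₂(14) = 235 + 148·3.8074 = 798.4952 ms.
RT(11) = 235 + 148·log₂(12) = 235 + 148·3.5850 = 765.5800 ms.
Difference = 798.4952 − 765.5800 = 32.9152 ≈ 32.9 ms.

32.9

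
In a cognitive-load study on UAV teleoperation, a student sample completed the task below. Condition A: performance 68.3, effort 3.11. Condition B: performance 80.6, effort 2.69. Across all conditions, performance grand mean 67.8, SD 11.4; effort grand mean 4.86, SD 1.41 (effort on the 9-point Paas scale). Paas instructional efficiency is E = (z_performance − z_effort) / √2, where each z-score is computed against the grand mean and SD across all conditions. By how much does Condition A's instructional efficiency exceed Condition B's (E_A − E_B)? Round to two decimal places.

Condition A: z_P = (68.3 − 67.8)/11.4 = 0.0439; z_E = (3.11 − 4.86)/1.41 = -1.2411; E_A = (0.0439 − (-1.2411))/√2 = 0.9086.
Condition B: z_P = (80.6 − 67.8)/11.4 = 1.1228; z_E = (2.69 − 4.86)/1.41 = -1.5390; E_B = (1.1228 − (-1.5390))/√2 = 1.8822.
E_A − E_B = 0.9086 − 1.8822 = -0.9736 ≈ -0.97.

-0.97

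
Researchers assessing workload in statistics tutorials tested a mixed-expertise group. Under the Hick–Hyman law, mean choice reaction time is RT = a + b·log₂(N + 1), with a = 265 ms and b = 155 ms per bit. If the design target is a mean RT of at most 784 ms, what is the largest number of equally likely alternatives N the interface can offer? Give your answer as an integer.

9

Set 265 + 155·log₂(N + 1) ≤ 784.
log₂(N + 1) ≤ (784 − 265) / 155 = 3.3484.
N + 1 ≤ 2^3.3484 = 10.1852.
N ≤ 9.1852, so the largest integer N is 9.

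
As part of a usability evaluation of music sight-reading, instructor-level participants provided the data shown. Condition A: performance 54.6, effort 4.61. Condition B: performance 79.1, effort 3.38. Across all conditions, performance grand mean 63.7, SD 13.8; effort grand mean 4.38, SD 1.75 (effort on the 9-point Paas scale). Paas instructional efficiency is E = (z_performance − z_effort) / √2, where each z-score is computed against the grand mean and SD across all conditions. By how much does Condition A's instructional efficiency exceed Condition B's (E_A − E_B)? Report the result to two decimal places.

Condition A: z_P = (54.6 − 63.7)/13.8 = -0.6594; z_E = (4.61 − 4.38)/1.75 = 0.1314; E_A = (-0.6594 − 0.1314)/√2 = -0.5592.
Condition B: z_P = (79.1 − 63.7)/13.8 = 1.1159; z_E = (3.38 − 4.38)/1.75 = -0.5714; E_B = (1.1159 − (-0.5714))/√2 = 1.1931.
E_A − E_B = -0.5592 − 1.1931 = -1.7523 ≈ -1.75.

-1.75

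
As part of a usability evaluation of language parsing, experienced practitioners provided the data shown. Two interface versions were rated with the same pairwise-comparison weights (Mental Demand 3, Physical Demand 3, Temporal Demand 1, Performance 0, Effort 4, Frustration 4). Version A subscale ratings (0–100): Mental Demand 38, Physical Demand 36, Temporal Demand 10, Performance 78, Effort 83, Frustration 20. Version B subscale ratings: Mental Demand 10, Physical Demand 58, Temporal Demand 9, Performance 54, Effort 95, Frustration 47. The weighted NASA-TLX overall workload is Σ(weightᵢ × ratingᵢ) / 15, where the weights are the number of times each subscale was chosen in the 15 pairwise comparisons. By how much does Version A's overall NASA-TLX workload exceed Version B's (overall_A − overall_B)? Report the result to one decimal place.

-9.1

Version A weighted sum = 3·38 + 3·36 + 1·10 + 0·78 + 4·83 + 4·20 = 114 + 108 + 10 + 0 + 332 + 80 = 644; overall_A = 644/15 = 42.9333.
Version B weighted sum = 3·10 + 3·58 + 1·9 + 0·54 + 4·95 + 4·47 = 30 + 174 + 9 + 0 + 380 + 188 = 781; overall_B = 781/15 = 52.0667.
Difference = 42.9333 − 52.0667 = -9.1334 ≈ -9.1.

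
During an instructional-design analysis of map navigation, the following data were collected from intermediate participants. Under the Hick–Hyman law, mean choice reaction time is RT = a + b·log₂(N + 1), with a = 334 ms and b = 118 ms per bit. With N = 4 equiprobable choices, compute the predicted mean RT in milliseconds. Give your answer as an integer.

608

log₂(4 + 1) = log₂(5) = 2.3219.
RT = 334 + 118 × 2.3219 = 334 + 273.9842 = 607.9842 ms.
≈ 608 ms.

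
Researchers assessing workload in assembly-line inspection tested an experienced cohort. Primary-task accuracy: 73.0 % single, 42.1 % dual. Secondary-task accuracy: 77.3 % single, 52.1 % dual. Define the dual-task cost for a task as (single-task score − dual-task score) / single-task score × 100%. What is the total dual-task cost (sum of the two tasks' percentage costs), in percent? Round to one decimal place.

74.9

Primary cost = (73.0 − 42.1) / 73.0 × 100% = 42.3288%.
Secondary cost = (77.3 − 52.1) / 77.3 × 100% = 32.6003%.
Total = 42.3288% + 32.6003% = 74.9291% ≈ 74.9%.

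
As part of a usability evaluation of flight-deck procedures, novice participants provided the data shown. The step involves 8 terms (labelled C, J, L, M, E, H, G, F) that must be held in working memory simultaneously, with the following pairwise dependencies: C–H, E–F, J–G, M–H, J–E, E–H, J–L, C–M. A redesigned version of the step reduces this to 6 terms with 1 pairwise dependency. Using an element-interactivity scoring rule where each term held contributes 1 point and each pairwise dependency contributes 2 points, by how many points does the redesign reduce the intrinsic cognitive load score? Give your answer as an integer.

16

Original: 8 × 1 + 8 × 2 = 8 + 16 = 24.
Redesigned: 6 × 1 + 1 × 2 = 6 + 2 = 8.
Reduction = 24 − 8 = 16.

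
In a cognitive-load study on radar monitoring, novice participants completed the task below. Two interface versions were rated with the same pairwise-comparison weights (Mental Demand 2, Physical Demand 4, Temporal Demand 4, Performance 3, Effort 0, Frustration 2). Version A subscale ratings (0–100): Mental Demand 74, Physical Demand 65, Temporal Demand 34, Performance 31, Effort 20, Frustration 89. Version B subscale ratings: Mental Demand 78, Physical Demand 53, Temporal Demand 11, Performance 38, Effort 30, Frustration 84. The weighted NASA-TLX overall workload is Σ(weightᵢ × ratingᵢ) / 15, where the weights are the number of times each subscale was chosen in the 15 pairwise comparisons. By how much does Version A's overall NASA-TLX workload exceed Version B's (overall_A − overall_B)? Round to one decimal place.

Version A weighted sum = 2·74 + 4·65 + 4·34 + 3·31 + 0·20 + 2·89 = 148 + 260 + 136 + 93 + 0 + 178 = 815; overall_A = 815/15 = 54.3333.
Version B weighted sum = 2·78 + 4·53 + 4·11 + 3·38 + 0·30 + 2·84 = 156 + 212 + 44 + 114 + 0 + 168 = 694; overall_B = 694/15 = 46.2667.
Difference = 54.3333 − 46.2667 = 8.0666 ≈ 8.1.

8.1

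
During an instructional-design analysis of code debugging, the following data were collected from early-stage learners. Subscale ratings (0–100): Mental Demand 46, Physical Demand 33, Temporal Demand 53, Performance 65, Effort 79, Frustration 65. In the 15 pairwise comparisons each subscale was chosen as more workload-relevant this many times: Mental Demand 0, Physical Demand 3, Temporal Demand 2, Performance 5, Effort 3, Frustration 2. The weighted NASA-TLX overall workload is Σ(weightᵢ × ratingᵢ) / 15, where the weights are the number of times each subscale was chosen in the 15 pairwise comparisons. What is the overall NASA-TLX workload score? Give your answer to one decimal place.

The tallies are the weights (they sum to 15).
Weighted sum = 0·46 + 3·33 + 2·53 + 5·65 + 3·79 + 2·65
            = 0 + 99 + 106 + 325 + 237 + 130 = 897.
Overall workload = 897 / 15 = 59.8000 ≈ 59.8.

59.8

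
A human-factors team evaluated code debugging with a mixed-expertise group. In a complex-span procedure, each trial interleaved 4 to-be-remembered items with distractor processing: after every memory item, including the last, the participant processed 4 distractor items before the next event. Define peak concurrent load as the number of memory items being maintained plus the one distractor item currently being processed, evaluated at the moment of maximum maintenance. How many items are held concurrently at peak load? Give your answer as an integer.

Maintenance is greatest during the distractor(s) after memory item 4: all 4 memory items are being held.
One distractor item is concurrently being processed.
Peak concurrent load = 4 + 1 = 5 items.

5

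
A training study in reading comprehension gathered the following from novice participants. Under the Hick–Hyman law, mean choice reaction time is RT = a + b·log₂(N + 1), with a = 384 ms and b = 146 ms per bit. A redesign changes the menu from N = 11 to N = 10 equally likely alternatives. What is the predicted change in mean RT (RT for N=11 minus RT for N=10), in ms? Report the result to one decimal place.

18.3

RT(11) = 384 + 146·log₂(12) = 384 + 146·3.5850 = 907.4100 ms.
RT(10) = 384 + 146·log₂(11) = 384 + 146·3.4594 = 889.0724 ms.
Difference = 907.4100 − 889.0724 = 18.3376 ≈ 18.3 ms.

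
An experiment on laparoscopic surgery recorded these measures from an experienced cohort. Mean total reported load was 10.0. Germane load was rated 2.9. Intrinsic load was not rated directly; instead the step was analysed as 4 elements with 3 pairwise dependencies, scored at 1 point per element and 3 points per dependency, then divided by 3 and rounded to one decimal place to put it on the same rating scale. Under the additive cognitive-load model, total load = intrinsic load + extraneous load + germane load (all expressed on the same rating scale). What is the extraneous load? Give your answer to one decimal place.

2.8

Intrinsic (element-interactivity): (4 × 1 + 3 × 3) / 3 = 13 / 3 = 4.3333 → 4.3.
extraneous load = total − intrinsic − germane
             = 10.0 − 4.3 − 2.9 = 2.8.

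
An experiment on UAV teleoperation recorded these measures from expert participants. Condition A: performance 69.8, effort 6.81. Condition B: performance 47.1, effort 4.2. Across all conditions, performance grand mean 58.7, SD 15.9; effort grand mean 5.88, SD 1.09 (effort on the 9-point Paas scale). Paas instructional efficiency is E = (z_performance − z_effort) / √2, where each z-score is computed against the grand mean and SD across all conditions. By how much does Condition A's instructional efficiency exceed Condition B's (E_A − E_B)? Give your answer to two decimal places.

Condition A: z_P = (69.8 − 58.7)/15.9 = 0.6981; z_E = (6.81 − 5.88)/1.09 = 0.8532; E_A = (0.6981 − 0.8532)/√2 = -0.1097.
Condition B: z_P = (47.1 − 58.7)/15.9 = -0.7296; z_E = (4.2 − 5.88)/1.09 = -1.5413; E_B = (-0.7296 − (-1.5413))/√2 = 0.5740.
E_A − E_B = -0.1097 − 0.5740 = -0.6837 ≈ -0.68.

-0.68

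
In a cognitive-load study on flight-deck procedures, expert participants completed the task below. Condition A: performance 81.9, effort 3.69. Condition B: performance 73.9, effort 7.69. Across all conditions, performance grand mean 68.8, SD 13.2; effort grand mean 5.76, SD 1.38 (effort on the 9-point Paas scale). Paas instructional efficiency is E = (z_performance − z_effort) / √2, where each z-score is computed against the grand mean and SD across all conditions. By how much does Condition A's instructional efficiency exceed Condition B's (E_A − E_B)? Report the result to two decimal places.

2.48

Condition A: z_P = (81.9 − 68.8)/13.2 = 0.9924; z_E = (3.69 − 5.76)/1.38 = -1.5000; E_A = (0.9924 − (-1.5000))/√2 = 1.7624.
Condition B: z_P = (73.9 − 68.8)/13.2 = 0.3864; z_E = (7.69 − 5.76)/1.38 = 1.3986; E_B = (0.3864 − 1.3986)/√2 = -0.7157.
E_A − E_B = 1.7624 − (-0.7157) = 2.4781 ≈ 2.48.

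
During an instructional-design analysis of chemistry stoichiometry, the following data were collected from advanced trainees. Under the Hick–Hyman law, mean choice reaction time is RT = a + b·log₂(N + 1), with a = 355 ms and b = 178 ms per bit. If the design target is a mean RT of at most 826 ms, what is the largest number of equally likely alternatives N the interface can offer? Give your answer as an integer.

5

Set 355 + 178·log₂(N + 1) ≤ 826.
log₂(N + 1) ≤ (826 − 355) / 178 = 2.6461.
N + 1 ≤ 2^2.6461 = 6.2597.
N ≤ 5.2597, so the largest integer N is 5.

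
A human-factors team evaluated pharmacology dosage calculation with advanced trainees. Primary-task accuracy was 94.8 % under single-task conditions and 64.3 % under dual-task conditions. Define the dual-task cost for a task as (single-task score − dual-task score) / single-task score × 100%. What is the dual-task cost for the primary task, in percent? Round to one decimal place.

32.2

Cost = (94.8 − 64.3) / 94.8 × 100%
     = 30.5000 / 94.8 × 100% = 32.1730%.
≈ 32.2%.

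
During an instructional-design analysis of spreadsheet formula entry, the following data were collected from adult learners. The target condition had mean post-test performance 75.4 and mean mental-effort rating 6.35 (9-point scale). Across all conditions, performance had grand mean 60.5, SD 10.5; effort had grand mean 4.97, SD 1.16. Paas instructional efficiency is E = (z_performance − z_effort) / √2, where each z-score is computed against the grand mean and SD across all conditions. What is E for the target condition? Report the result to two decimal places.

z_performance = (75.4 − 60.5) / 10.5 = 14.9000 / 10.5 = 1.4190.
z_effort = (6.35 − 4.97) / 1.16 = 1.3800 / 1.16 = 1.1897.
z_P − z_E = 1.4190 − 1.1897 = 0.2293.
E = 0.2293 / √2 = 0.2293 / 1.41421 = 0.1621 ≈ 0.16.

0.16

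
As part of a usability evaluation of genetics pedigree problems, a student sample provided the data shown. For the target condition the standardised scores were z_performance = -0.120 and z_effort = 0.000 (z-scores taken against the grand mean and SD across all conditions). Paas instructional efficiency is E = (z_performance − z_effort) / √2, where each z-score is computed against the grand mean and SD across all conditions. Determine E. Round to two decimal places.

-0.08

z_P − z_E = -0.120 − 0.000 = -0.1200.
E = -0.1200 / √2 = -0.1200 / 1.41421 = -0.0849 ≈ -0.08.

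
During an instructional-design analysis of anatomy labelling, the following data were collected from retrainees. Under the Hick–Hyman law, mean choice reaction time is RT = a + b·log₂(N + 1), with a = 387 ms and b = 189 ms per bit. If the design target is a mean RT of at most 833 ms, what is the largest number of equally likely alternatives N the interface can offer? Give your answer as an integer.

4

Set 387 + 189·log₂(N + 1) ≤ 833.
log₂(N + 1) ≤ (833 − 387) / 189 = 2.3598.
N + 1 ≤ 2^2.3598 = 5.1330.
N ≤ 4.1330, so the largest integer N is 4.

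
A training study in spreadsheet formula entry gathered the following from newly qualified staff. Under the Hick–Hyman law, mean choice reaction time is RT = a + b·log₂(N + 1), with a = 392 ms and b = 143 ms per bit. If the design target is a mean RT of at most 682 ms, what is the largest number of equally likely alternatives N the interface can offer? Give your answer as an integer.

Set 392 + 143·log₂(N + 1) ≤ 682.
log₂(N + 1) ≤ (682 − 392) / 143 = 2.0280.
N + 1 ≤ 2^2.0280 = 4.0784.
N ≤ 3.0784, so the largest integer N is 3.

3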